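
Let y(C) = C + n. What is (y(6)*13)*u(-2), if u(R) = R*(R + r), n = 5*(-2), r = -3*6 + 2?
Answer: -1872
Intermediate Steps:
r = -16 (r = -18 + 2 = -16)
n = -10
u(R) = R*(-16 + R) (u(R) = R*(R - 16) = R*(-16 + R))
y(C) = -10 + C (y(C) = C - 10 = -10 + C)
(y(6)*13)*u(-2) = ((-10 + 6)*13)*(-2*(-16 - 2)) = (-4*13)*(-2*(-18)) = -52*36 = -1872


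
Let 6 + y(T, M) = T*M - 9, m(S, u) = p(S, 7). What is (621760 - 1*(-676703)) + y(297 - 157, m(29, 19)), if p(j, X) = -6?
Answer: 1297608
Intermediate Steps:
m(S, u) = -6
y(T, M) = -15 + M*T (y(T, M) = -6 + (T*M - 9) = -6 + (M*T - 9) = -6 + (-9 + M*T) = -15 + M*T)
(621760 - 1*(-676703)) + y(297 - 157, m(29, 19)) = (621760 - 1*(-676703)) + (-15 - 6*(297 - 157)) = (621760 + 676703) + (-15 - 6*140) = 1298463 + (-15 - 840) = 1298463 - 855 = 1297608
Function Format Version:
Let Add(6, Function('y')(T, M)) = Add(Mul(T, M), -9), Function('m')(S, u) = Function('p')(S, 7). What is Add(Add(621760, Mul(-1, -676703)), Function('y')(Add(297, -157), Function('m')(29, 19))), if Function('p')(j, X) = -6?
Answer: 1297608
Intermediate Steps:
Function('m')(S, u) = -6
Function('y')(T, M) = Add(-15, Mul(M, T)) (Function('y')(T, M) = Add(-6, Add(Mul(T, M), -9)) = Add(-6, Add(Mul(M, T), -9)) = Add(-6, Add(-9, Mul(M, T))) = Add(-15, Mul(M, T)))
Add(Add(621760, Mul(-1, -676703)), Function('y')(Add(297, -157), Function('m')(29, 19))) = Add(Add(621760, Mul(-1, -676703)), Add(-15, Mul(-6, Add(297, -157)))) = Add(Add(621760, 676703), Add(-15, Mul(-6, 140))) = Add(1298463, Add(-15, -840)) = Add(1298463, -855) = 1297608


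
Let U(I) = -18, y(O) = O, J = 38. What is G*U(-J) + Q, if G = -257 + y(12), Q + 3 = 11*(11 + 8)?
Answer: 4616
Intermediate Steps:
Q = 206 (Q = -3 + 11*(11 + 8) = -3 + 11*19 = -3 + 209 = 206)
G = -245 (G = -257 + 12 = -245)
G*U(-J) + Q = -245*(-18) + 206 = 4410 + 206 = 4616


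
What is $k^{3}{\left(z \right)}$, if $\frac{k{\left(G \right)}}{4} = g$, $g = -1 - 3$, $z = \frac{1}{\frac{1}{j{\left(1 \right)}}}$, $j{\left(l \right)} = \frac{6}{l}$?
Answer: $-4096$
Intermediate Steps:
$z = 6$ ($z = \frac{1}{\frac{1}{6 \cdot 1^{-1}}} = \frac{1}{\frac{1}{6 \cdot 1}} = \frac{1}{\frac{1}{6}} = 6$)
$g = -4$
$k{\left(G \right)} = -16$ ($k{\left(G \right)} = 4 \left(-4\right) = -16$)
$k^{3}{\left(z \right)} = \left(-16\right)^{3} = -4096$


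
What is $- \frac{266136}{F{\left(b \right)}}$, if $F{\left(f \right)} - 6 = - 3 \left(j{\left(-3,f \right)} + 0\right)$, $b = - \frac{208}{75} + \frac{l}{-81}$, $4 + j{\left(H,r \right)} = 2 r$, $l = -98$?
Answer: $- \frac{89820900}{9241} \approx -9719.8$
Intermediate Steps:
$j{\left(H,r \right)} = -4 + 2 r$
$b = - \frac{3166}{2025}$ ($b = - \frac{208}{75} - \frac{98}{-81} = \left(-208\right) \frac{1}{75} - - \frac{98}{81} = - \frac{208}{75} + \frac{98}{81} = - \frac{3166}{2025} \approx -1.5635$)
$F{\left(f \right)} = 18 - 6 f$ ($F{\left(f \right)} = 6 - 3 \left(\left(-4 + 2 f\right) + 0\right) = 6 - 3 \left(-4 + 2 f\right) = 6 - \left(-12 + 6 f\right) = 18 - 6 f$)
$- \frac{266136}{F{\left(b \right)}} = - \frac{266136}{18 - - \frac{6332}{675}} = - \frac{266136}{18 + \frac{6332}{675}} = - \frac{266136}{\frac{18482}{675}} = \left(-266136\right) \frac{675}{18482} = - \frac{89820900}{9241}$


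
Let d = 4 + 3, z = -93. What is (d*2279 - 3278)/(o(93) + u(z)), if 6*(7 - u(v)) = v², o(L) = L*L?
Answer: 25350/14429 ≈ 1.7569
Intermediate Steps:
o(L) = L²
d = 7
u(v) = 7 - v²/6
(d*2279 - 3278)/(o(93) + u(z)) = (7*2279 - 3278)/(93² + (7 - ⅙*(-93)²)) = (15953 - 3278)/(8649 + (7 - ⅙*8649)) = 12675/(8649 + (7 - 2883/2)) = 12675/(8649 - 2869/2) = 12675/(14429/2) = 12675*(2/14429) = 25350/14429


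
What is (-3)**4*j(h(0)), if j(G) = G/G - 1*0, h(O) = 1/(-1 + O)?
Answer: 81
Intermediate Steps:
j(G) = 1 (j(G) = 1 + 0 = 1)
(-3)**4*j(h(0)) = (-3)**4*1 = 81*1 = 81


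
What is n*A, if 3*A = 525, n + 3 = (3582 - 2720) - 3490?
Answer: -460425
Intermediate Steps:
n = -2631 (n = -3 + ((3582 - 2720) - 3490) = -3 + (862 - 3490) = -3 - 2628 = -2631)
A = 175 (A = (⅓)*525 = 175)
n*A = -2631*175 = -460425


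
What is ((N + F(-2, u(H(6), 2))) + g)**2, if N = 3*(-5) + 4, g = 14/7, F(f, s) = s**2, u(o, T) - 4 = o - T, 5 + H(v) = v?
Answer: 0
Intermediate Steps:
H(v) = -5 + v
u(o, T) = 4 + o - T (u(o, T) = 4 + (o - T) = 4 + o - T)
g = 2 (g = 14*(1/7) = 2)
N = -11 (N = -15 + 4 = -11)
((N + F(-2, u(H(6), 2))) + g)**2 = ((-11 + (4 + (-5 + 6) - 1*2)**2) + 2)**2 = ((-11 + (4 + 1 - 2)**2) + 2)**2 = ((-11 + 3**2) + 2)**2 = ((-11 + 9) + 2)**2 = (-2 + 2)**2 = 0**2 = 0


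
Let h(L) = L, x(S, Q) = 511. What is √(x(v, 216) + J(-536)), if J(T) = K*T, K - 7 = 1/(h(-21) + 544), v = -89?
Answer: I*√886787817/523 ≈ 56.939*I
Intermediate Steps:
K = 3662/523 (K = 7 + 1/(-21 + 544) = 7 + 1/523 = 3662/523 ≈ 7.0019)
J(T) = 3662*T/523
√(x(v, 216) + J(-536)) = √(511 + (3662/523)*(-536)) = √(511 - 1962832/523) = √(-1695579/523) = I*√886787817/523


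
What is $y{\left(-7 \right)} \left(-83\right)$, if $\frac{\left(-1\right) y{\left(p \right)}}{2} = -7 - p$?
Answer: $0$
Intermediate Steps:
$y{\left(p \right)} = 14 + 2 p$ ($y{\left(p \right)} = - 2 \left(-7 - p\right) = 14 + 2 p$)
$y{\left(-7 \right)} \left(-83\right) = \left(14 + 2 \left(-7\right)\right) \left(-83\right) = \left(14 - 14\right) \left(-83\right) = 0 \left(-83\right) = 0$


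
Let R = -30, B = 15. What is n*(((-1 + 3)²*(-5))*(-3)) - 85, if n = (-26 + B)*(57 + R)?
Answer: -17905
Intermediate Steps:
n = -297 (n = (-26 + 15)*(57 - 30) = -11*27 = -297)
n*(((-1 + 3)²*(-5))*(-3)) - 85 = -297*(-1 + 3)²*(-5)*(-3) - 85 = -297*2²*(-5)*(-3) - 85 = -297*4*(-5)*(-3) - 85 = -(-5940)*(-3) - 85 = -297*60 - 85 = -17820 - 85 = -17905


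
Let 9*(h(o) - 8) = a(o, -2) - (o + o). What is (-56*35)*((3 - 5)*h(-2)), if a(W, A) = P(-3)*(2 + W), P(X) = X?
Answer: 297920/9 ≈ 33102.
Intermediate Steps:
a(W, A) = -6 - 3*W (a(W, A) = -3*(2 + W) = -6 - 3*W)
h(o) = 22/3 - 5*o/9 (h(o) = 8 + ((-6 - 3*o) - (o + o))/9 = 8 + ((-6 - 3*o) - 2*o)/9 = 8 + (-6 - 5*o)/9 = 8 + (-2/3 - 5*o/9) = 22/3 - 5*o/9)
(-56*35)*((3 - 5)*h(-2)) = (-56*35)*((3 - 5)*(22/3 - 5/9*(-2))) = -(-3920)*(22/3 + 10/9) = -(-3920)*76/9 = -1960*(-152/9) = 297920/9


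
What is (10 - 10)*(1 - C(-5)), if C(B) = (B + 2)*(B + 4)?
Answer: 0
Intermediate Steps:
C(B) = (2 + B)*(4 + B)
(10 - 10)*(1 - C(-5)) = (10 - 10)*(1 - (8 + (-5)² + 6*(-5))) = 0*(1 - (8 + 25 - 30)) = 0*(1 - 1*3) = 0*(1 - 3) = 0*(-2) = 0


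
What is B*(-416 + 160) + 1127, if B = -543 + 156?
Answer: 100199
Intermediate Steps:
B = -387
B*(-416 + 160) + 1127 = -387*(-416 + 160) + 1127 = -387*(-256) + 1127 = 99072 + 1127 = 100199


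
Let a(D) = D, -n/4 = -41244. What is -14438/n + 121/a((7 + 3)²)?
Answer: 2314787/2062200 ≈ 1.1225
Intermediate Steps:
n = 164976 (n = -4*(-41244) = 164976)
-14438/n + 121/a((7 + 3)²) = -14438/164976 + 121/((7 + 3)²) = -14438*1/164976 + 121/(10²) = -7219/82488 + 121/100 = 2314787/2062200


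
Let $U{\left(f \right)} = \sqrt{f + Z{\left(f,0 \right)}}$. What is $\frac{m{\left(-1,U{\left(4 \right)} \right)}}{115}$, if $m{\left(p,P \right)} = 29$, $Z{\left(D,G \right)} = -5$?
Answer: $\frac{29}{115} \approx 0.25217$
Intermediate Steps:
$U{\left(f \right)} = \sqrt{-5 + f}$ ($U{\left(f \right)} = \sqrt{f - 5} = \sqrt{-5 + f}$)
$\frac{m{\left(-1,U{\left(4 \right)} \right)}}{115} = \frac{29}{115}$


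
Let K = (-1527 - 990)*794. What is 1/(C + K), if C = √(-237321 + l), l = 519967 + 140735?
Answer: -666166/1331331277541 - √423381/3993993832623 ≈ -5.0054e-7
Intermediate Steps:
l = 660702
K = -1998498 (K = -2517*794 = -1998498)
C = √423381 (C = √(-237321 + 660702) = √423381 ≈ 650.68)
1/(C + K) = 1/(√423381 - 1998498) = 1/(-1998498 + √423381)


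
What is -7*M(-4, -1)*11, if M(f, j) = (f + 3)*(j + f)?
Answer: -385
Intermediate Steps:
M(f, j) = (3 + f)*(f + j)
-7*M(-4, -1)*11 = -7*((-4)² + 3*(-4) + 3*(-1) - 4*(-1))*11 = -7*(16 - 12 - 3 + 4)*11 = -7*5*11 = -35*11 = -385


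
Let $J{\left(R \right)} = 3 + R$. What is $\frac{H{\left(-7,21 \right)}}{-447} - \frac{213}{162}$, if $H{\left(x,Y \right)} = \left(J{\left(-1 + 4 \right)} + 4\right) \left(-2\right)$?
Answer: $- \frac{10219}{8046} \approx -1.2701$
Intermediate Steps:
$H{\left(x,Y \right)} = -20$ ($H{\left(x,Y \right)} = \left(\left(3 + \left(-1 + 4\right)\right) + 4\right) \left(-2\right) = \left(\left(3 + 3\right) + 4\right) \left(-2\right) = \left(6 + 4\right) \left(-2\right) = 10 \left(-2\right) = -20$)
$\frac{H{\left(-7,21 \right)}}{-447} - \frac{213}{162} = - \frac{20}{-447} - \frac{213}{162} = \left(-20\right) \left(- \frac{1}{447}\right) - \frac{71}{54} = \frac{20}{447} - \frac{71}{54} = - \frac{10219}{8046}$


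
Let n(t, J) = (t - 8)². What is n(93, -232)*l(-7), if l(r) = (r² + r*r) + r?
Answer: 657475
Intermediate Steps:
n(t, J) = (-8 + t)²
l(r) = r + 2*r² (l(r) = (r² + r²) + r = 2*r² + r = r + 2*r²)
n(93, -232)*l(-7) = (-8 + 93)²*(-7*(1 + 2*(-7))) = 85²*(-7*(1 - 14)) = 7225*(-7*(-13)) = 7225*91 = 657475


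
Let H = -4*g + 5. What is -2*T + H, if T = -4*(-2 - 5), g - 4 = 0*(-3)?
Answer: -67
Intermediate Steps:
g = 4 (g = 4 + 0*(-3) = 4 + 0 = 4)
H = -11 (H = -4*4 + 5 = -16 + 5 = -11)
T = 28 (T = -4*(-7) = 28)
-2*T + H = -2*28 - 11 = -56 - 11 = -67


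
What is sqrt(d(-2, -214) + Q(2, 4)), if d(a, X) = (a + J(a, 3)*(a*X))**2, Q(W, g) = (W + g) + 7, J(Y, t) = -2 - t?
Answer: sqrt(4588177) ≈ 2142.0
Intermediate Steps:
Q(W, g) = 7 + W + g
d(a, X) = (a - 5*X*a)**2 (d(a, X) = (a + (-2 - 1*3)*(a*X))**2 = (a + (-2 - 3)*(X*a))**2 = (a - 5*X*a)**2)
sqrt(d(-2, -214) + Q(2, 4)) = sqrt((-2)**2*(-1 + 5*(-214))**2 + (7 + 2 + 4)) = sqrt(4*(-1 - 1070)**2 + 13) = sqrt(4*(-1071)**2 + 13) = sqrt(4*1147041 + 13) = sqrt(4588164 + 13) = sqrt(4588177)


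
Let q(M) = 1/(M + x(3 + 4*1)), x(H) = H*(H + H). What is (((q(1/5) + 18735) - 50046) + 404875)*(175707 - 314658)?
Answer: -25486382554479/491 ≈ -5.1907e+10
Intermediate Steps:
x(H) = 2*H² (x(H) = H*(2*H) = 2*H²)
q(M) = 1/(98 + M) (q(M) = 1/(M + 2*(3 + 4*1)²) = 1/(M + 2*(3 + 4)²) = 1/(M + 2*7²) = 1/(M + 2*49) = 1/(M + 98) = 1/(98 + M))
(((q(1/5) + 18735) - 50046) + 404875)*(175707 - 314658) = (((1/(98 + 1/5) + 18735) - 50046) + 404875)*(175707 - 314658) = (((1/(98 + ⅕) + 18735) - 50046) + 404875)*(-138951) = (((1/(491/5) + 18735) - 50046) + 404875)*(-138951) = (((5/491 + 18735) - 50046) + 404875)*(-138951) = ((9198890/491 - 50046) + 404875)*(-138951) = (-15373696/491 + 404875)*(-138951) = (183419929/491)*(-138951) = -25486382554479/491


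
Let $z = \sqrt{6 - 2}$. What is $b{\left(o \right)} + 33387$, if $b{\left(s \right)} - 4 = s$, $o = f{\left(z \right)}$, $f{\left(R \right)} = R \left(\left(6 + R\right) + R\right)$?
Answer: $33411$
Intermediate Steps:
$z = 2$ ($z = \sqrt{4} = 2$)
$f{\left(R \right)} = R \left(6 + 2 R\right)$
$o = 20$ ($o = 2 \cdot 2 \left(3 + 2\right) = 2 \cdot 2 \cdot 5 = 20$)
$b{\left(s \right)} = 4 + s$
$b{\left(o \right)} + 33387 = \left(4 + 20\right) + 33387 = 24 + 33387 = 33411$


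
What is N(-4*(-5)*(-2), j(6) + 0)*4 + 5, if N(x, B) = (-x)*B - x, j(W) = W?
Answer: 1125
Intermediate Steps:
N(x, B) = -x - B*x (N(x, B) = -B*x - x = -x - B*x)
N(-4*(-5)*(-2), j(6) + 0)*4 + 5 = --4*(-5)*(-2)*(1 + (6 + 0))*4 + 5 = -20*(-2)*(1 + 6)*4 + 5 = -1*(-40)*7*4 + 5 = 280*4 + 5 = 1120 + 5 = 1125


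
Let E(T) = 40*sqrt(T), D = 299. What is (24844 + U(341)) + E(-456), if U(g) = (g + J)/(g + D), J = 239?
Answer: 795037/32 + 80*I*sqrt(114) ≈ 24845.0 + 854.17*I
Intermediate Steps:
U(g) = (239 + g)/(299 + g) (U(g) = (g + 239)/(g + 299) = (239 + g)/(299 + g))
(24844 + U(341)) + E(-456) = (24844 + (239 + 341)/(299 + 341)) + 40*sqrt(-456) = (24844 + 580/640) + 40*(2*I*sqrt(114)) = (24844 + (1/640)*580) + 80*I*sqrt(114) = (24844 + 29/32) + 80*I*sqrt(114) = 795037/32 + 80*I*sqrt(114)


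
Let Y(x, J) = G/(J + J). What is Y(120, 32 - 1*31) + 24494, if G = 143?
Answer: 49131/2 ≈ 24566.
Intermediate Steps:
Y(x, J) = 143/(2*J) (Y(x, J) = 143/(J + J) = 143/((2*J)) = 143*(1/(2*J)) = 143/(2*J))
Y(120, 32 - 1*31) + 24494 = 143/(2*(32 - 1*31)) + 24494 = 143/(2*(32 - 31)) + 24494 = (143/2)/1 + 24494 = (143/2)*1 + 24494 = 143/2 + 24494 = 49131/2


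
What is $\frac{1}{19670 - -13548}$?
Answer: $\frac{1}{33218} \approx 3.0104 \cdot 10^{-5}$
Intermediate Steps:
$\frac{1}{19670 - -13548} = \frac{1}{19670 + \left(-3714 + 17262\right)} = \frac{1}{19670 + 13548} = \frac{1}{33218}$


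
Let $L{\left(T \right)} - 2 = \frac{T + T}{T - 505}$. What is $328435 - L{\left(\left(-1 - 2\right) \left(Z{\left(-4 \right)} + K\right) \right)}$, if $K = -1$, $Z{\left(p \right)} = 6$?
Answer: $\frac{17078513}{52} \approx 3.2843 \cdot 10^{5}$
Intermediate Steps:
$L{\left(T \right)} = 2 + \frac{2 T}{-505 + T}$ ($L{\left(T \right)} = 2 + \frac{T + T}{T - 505} = 2 + \frac{2 T}{-505 + T}$)
$328435 - L{\left(\left(-1 - 2\right) \left(Z{\left(-4 \right)} + K\right) \right)} = 328435 - \frac{2 \left(-505 + 2 \left(-1 - 2\right) \left(6 - 1\right)\right)}{-505 + \left(-1 - 2\right) \left(6 - 1\right)} = 328435 - \frac{2 \left(-505 + 2 \left(\left(-3\right) 5\right)\right)}{-505 - 15} = 328435 - \frac{2 \left(-505 + 2 \left(-15\right)\right)}{-505 - 15} = 328435 - \frac{2 \left(-505 - 30\right)}{-520} = 328435 - 2 \left(- \frac{1}{520}\right) \left(-535\right) = 328435 - \frac{107}{52} = \frac{17078513}{52}$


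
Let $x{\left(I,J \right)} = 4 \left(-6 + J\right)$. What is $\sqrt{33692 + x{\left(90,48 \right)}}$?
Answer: $2 \sqrt{8465} \approx 184.01$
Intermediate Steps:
$x{\left(I,J \right)} = -24 + 4 J$
$\sqrt{33692 + x{\left(90,48 \right)}} = \sqrt{33692 + \left(-24 + 4 \cdot 48\right)} = \sqrt{33692 + \left(-24 + 192\right)} = \sqrt{33692 + 168} = \sqrt{33860} = 2 \sqrt{8465}$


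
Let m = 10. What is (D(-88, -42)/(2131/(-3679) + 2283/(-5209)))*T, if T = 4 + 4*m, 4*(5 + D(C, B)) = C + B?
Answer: 15810226575/9749768 ≈ 1621.6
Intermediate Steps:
D(C, B) = -5 + B/4 + C/4 (D(C, B) = -5 + (C + B)/4 = -5 + (B + C)/4 = -5 + (B/4 + C/4) = -5 + B/4 + C/4)
T = 44 (T = 4 + 4*10 = 4 + 40 = 44)
(D(-88, -42)/(2131/(-3679) + 2283/(-5209)))*T = ((-5 + (¼)*(-42) + (¼)*(-88))/(2131/(-3679) + 2283/(-5209)))*44 = ((-5 - 21/2 - 22)/(2131*(-1/3679) + 2283*(-1/5209)))*44 = -75/(2*(-2131/3679 - 2283/5209))*44 = -75/(2*(-19499536/19163911))*44 = -75/2*(-19163911/19499536)*44 = (1437293325/38999072)*44 = 15810226575/9749768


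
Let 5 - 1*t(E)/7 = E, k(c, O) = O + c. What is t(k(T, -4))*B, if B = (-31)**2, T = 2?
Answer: 47089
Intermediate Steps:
B = 961
t(E) = 35 - 7*E
t(k(T, -4))*B = (35 - 7*(-4 + 2))*961 = (35 - 7*(-2))*961 = (35 + 14)*961 = 49*961 = 47089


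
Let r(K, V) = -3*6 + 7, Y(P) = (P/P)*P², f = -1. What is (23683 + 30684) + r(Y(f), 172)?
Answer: 54356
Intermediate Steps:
Y(P) = P² (Y(P) = 1*P² = P²)
r(K, V) = -11 (r(K, V) = -18 + 7 = -11)
(23683 + 30684) + r(Y(f), 172) = (23683 + 30684) - 11 = 54367 - 11 = 54356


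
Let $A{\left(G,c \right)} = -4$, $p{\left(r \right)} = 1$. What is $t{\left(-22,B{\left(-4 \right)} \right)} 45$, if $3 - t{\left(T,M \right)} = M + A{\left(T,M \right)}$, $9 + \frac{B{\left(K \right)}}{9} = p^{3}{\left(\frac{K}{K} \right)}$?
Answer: $3555$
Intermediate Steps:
$B{\left(K \right)} = -72$ ($B{\left(K \right)} = -81 + 9 \cdot 1^{3} = -81 + 9 \cdot 1 = -81 + 9 = -72$)
$t{\left(T,M \right)} = 7 - M$ ($t{\left(T,M \right)} = 3 - \left(M - 4\right) = 3 - \left(-4 + M\right) = 7 - M$)
$t{\left(-22,B{\left(-4 \right)} \right)} 45 = \left(7 - -72\right) 45 = \left(7 + 72\right) 45 = 79 \cdot 45 = 3555$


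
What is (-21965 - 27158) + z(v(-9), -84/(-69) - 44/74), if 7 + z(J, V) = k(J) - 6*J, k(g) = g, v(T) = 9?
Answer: -49175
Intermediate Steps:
z(J, V) = -7 - 5*J (z(J, V) = -7 + (J - 6*J) = -7 - 5*J)
(-21965 - 27158) + z(v(-9), -84/(-69) - 44/74) = (-21965 - 27158) + (-7 - 5*9) = -49123 + (-7 - 45) = -49123 - 52 = -49175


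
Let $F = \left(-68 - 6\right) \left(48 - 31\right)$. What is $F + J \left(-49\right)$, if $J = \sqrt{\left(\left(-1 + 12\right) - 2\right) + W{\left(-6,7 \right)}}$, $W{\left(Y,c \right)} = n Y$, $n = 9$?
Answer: $-1258 - 147 i \sqrt{5} \approx -1258.0 - 328.7 i$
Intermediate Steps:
$W{\left(Y,c \right)} = 9 Y$
$J = 3 i \sqrt{5}$ ($J = \sqrt{\left(\left(-1 + 12\right) - 2\right) + 9 \left(-6\right)} = \sqrt{\left(11 - 2\right) - 54} = \sqrt{9 - 54} = \sqrt{-45} = 3 i \sqrt{5} \approx 6.7082 i$)
$F = -1258$ ($F = \left(-74\right) 17 = -1258$)
$F + J \left(-49\right) = -1258 + 3 i \sqrt{5} \left(-49\right) = -1258 - 147 i \sqrt{5}$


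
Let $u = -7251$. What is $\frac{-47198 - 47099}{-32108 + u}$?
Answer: $\frac{94297}{39359} \approx 2.3958$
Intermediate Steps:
$\frac{-47198 - 47099}{-32108 + u} = \frac{-47198 - 47099}{-32108 - 7251} = - \frac{94297}{-39359} = \left(-94297\right) \left(- \frac{1}{39359}\right) = \frac{94297}{39359}$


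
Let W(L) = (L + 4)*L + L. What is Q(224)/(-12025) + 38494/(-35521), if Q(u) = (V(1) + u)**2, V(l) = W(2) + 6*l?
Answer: -2577668606/427140025 ≈ -6.0347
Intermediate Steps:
W(L) = L + L*(4 + L) (W(L) = (4 + L)*L + L = L*(4 + L) + L = L + L*(4 + L))
V(l) = 14 + 6*l (V(l) = 2*(5 + 2) + 6*l = 2*7 + 6*l = 14 + 6*l)
Q(u) = (20 + u)**2 (Q(u) = ((14 + 6*1) + u)**2 = ((14 + 6) + u)**2 = (20 + u)**2)
Q(224)/(-12025) + 38494/(-35521) = (20 + 224)**2/(-12025) + 38494/(-35521) = 244**2*(-1/12025) + 38494*(-1/35521) = 59536*(-1/12025) - 38494/35521 = -59536/12025 - 38494/35521 = -2577668606/427140025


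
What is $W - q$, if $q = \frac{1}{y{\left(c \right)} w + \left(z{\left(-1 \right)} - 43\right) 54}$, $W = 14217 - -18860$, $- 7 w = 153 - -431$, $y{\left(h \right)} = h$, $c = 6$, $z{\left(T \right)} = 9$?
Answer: $\frac{541007419}{16356} \approx 33077.0$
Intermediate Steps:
$w = - \frac{584}{7}$ ($w = - \frac{153 - -431}{7} = - \frac{153 + 431}{7} = \left(- \frac{1}{7}\right) 584 = - \frac{584}{7} \approx -83.429$)
$W = 33077$ ($W = 14217 + 18860 = 33077$)
$q = - \frac{7}{16356}$ ($q = \frac{1}{6 \left(- \frac{584}{7}\right) + \left(9 - 43\right) 54} = \frac{1}{- \frac{3504}{7} - 1836} = \frac{1}{- \frac{16356}{7}} = - \frac{7}{16356} \approx -0.00042798$)
$W - q = 33077 - - \frac{7}{16356} = 33077 + \frac{7}{16356} = \frac{541007419}{16356}$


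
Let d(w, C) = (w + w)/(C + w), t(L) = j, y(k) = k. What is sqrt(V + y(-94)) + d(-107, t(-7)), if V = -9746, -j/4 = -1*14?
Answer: 214/51 + 4*I*sqrt(615) ≈ 4.1961 + 99.197*I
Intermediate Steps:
j = 56 (j = -(-4)*14 = -4*(-14) = 56)
t(L) = 56
d(w, C) = 2*w/(C + w) (d(w, C) = (2*w)/(C + w) = 2*w/(C + w))
sqrt(V + y(-94)) + d(-107, t(-7)) = sqrt(-9746 - 94) + 2*(-107)/(56 - 107) = sqrt(-9840) + 2*(-107)/(-51) = 4*I*sqrt(615) + 2*(-107)*(-1/51) = 4*I*sqrt(615) + 214/51 = 214/51 + 4*I*sqrt(615)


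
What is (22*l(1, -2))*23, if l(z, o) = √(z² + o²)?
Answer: 506*√5 ≈ 1131.5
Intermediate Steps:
l(z, o) = √(o² + z²)
(22*l(1, -2))*23 = (22*√((-2)² + 1²))*23 = (22*√(4 + 1))*23 = (22*√5)*23 = 506*√5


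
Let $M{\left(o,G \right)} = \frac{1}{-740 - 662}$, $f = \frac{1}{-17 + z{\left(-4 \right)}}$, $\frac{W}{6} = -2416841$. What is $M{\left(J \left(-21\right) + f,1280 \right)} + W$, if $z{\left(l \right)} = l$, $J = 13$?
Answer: $- \frac{20330466493}{1402} \approx -1.4501 \cdot 10^{7}$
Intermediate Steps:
$W = -14501046$ ($W = 6 \left(-2416841\right) = -14501046$)
$f = - \frac{1}{21}$ ($f = \frac{1}{-17 - 4} = \frac{1}{-21} = - \frac{1}{21} \approx -0.047619$)
$M{\left(o,G \right)} = - \frac{1}{1402}$ ($M{\left(o,G \right)} = \frac{1}{-1402} = - \frac{1}{1402}$)
$M{\left(J \left(-21\right) + f,1280 \right)} + W = - \frac{1}{1402} - 14501046 = - \frac{20330466493}{1402}$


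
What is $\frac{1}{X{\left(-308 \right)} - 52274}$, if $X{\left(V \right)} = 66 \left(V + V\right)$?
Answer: $- \frac{1}{92930} \approx -1.0761 \cdot 10^{-5}$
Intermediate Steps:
$X{\left(V \right)} = 132 V$ ($X{\left(V \right)} = 66 \cdot 2 V = 132 V$)
$\frac{1}{X{\left(-308 \right)} - 52274} = \frac{1}{132 \left(-308\right) - 52274} = \frac{1}{-40656 - 52274} = \frac{1}{-92930} = - \frac{1}{92930}$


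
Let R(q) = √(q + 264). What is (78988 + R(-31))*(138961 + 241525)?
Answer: 30053828168 + 380486*√233 ≈ 3.0060e+10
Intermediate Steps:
R(q) = √(264 + q)
(78988 + R(-31))*(138961 + 241525) = (78988 + √(264 - 31))*(138961 + 241525) = (78988 + √233)*380486 = 30053828168 + 380486*√233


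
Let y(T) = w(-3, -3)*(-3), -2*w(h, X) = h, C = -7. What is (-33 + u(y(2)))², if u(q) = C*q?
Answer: 9/4 ≈ 2.2500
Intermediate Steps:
w(h, X) = -h/2
y(T) = -9/2 (y(T) = -½*(-3)*(-3) = (3/2)*(-3) = -9/2)
u(q) = -7*q
(-33 + u(y(2)))² = (-33 - 7*(-9/2))² = (-33 + 63/2)² = (-3/2)² = 9/4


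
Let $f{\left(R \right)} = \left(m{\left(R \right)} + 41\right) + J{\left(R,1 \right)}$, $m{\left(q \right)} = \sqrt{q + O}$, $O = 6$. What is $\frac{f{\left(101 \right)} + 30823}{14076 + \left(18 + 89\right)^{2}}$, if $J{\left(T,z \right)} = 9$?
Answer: $\frac{30873}{25525} + \frac{\sqrt{107}}{25525} \approx 1.2099$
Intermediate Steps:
$m{\left(q \right)} = \sqrt{6 + q}$ ($m{\left(q \right)} = \sqrt{q + 6} = \sqrt{6 + q}$)
$f{\left(R \right)} = 50 + \sqrt{6 + R}$ ($f{\left(R \right)} = \left(\sqrt{6 + R} + 41\right) + 9 = \left(41 + \sqrt{6 + R}\right) + 9 = 50 + \sqrt{6 + R}$)
$\frac{f{\left(101 \right)} + 30823}{14076 + \left(18 + 89\right)^{2}} = \frac{\left(50 + \sqrt{6 + 101}\right) + 30823}{14076 + \left(18 + 89\right)^{2}} = \frac{\left(50 + \sqrt{107}\right) + 30823}{14076 + 107^{2}} = \frac{30873 + \sqrt{107}}{14076 + 11449} = \frac{30873 + \sqrt{107}}{25525} = \left(30873 + \sqrt{107}\right) \frac{1}{25525} = \frac{30873}{25525} + \frac{\sqrt{107}}{25525}$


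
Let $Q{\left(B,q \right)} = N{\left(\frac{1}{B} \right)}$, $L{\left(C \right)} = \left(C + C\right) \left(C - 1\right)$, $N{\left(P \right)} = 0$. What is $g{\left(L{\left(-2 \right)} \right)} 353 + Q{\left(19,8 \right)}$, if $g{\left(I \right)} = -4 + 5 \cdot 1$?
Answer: $353$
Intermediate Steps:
$L{\left(C \right)} = 2 C \left(-1 + C\right)$
$Q{\left(B,q \right)} = 0$
$g{\left(I \right)} = 1$ ($g{\left(I \right)} = -4 + 5 = 1$)
$g{\left(L{\left(-2 \right)} \right)} 353 + Q{\left(19,8 \right)} = 1 \cdot 353 + 0 = 353 + 0 = 353$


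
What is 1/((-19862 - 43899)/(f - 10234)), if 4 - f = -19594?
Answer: -9364/63761 ≈ -0.14686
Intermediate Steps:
f = 19598 (f = 4 - 1*(-19594) = 4 + 19594 = 19598)
1/((-19862 - 43899)/(f - 10234)) = 1/((-19862 - 43899)/(19598 - 10234)) = 1/(-63761/9364) = -9364/63761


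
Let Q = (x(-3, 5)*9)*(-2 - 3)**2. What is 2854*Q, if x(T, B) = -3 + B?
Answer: 1284300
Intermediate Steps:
Q = 450 (Q = ((-3 + 5)*9)*(-2 - 3)**2 = (2*9)*(-5)**2 = 18*25 = 450)
2854*Q = 2854*450 = 1284300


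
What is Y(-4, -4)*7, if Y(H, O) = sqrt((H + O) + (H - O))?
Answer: 14*I*sqrt(2) ≈ 19.799*I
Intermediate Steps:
Y(H, O) = sqrt(2)*sqrt(H) (Y(H, O) = sqrt(2*H) = sqrt(2)*sqrt(H))
Y(-4, -4)*7 = (sqrt(2)*sqrt(-4))*7 = (sqrt(2)*(2*I))*7 = (2*I*sqrt(2))*7 = 14*I*sqrt(2)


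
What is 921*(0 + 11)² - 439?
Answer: 111002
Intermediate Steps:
921*(0 + 11)² - 439 = 921*11² - 439 = 921*121 - 439 = 111441 - 439 = 111002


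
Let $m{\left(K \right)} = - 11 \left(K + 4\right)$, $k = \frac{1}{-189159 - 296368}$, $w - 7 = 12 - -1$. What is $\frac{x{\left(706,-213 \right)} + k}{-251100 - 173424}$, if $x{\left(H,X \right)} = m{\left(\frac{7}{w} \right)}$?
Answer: $\frac{464649359}{4122357282960} \approx 0.00011271$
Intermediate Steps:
$w = 20$ ($w = 7 + \left(12 - -1\right) = 7 + \left(12 + 1\right) = 7 + 13 = 20$)
$k = - \frac{1}{485527}$ ($k = \frac{1}{-485527} = - \frac{1}{485527} \approx -2.0596 \cdot 10^{-6}$)
$m{\left(K \right)} = -44 - 11 K$ ($m{\left(K \right)} = - 11 \left(4 + K\right) = -44 - 11 K$)
$x{\left(H,X \right)} = - \frac{957}{20}$ ($x{\left(H,X \right)} = -44 - 11 \cdot \frac{7}{20} = -44 - 11 \cdot 7 \cdot \frac{1}{20} = -44 - \frac{77}{20} = - \frac{957}{20}$)
$\frac{x{\left(706,-213 \right)} + k}{-251100 - 173424} = \frac{- \frac{957}{20} - \frac{1}{485527}}{-251100 - 173424} = - \frac{464649359}{9710540 \left(-424524\right)} = \left(- \frac{464649359}{9710540}\right) \left(- \frac{1}{424524}\right) = \frac{464649359}{4122357282960}$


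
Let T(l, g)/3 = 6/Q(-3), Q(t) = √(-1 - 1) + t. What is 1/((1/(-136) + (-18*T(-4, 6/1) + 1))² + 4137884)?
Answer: 18496*(6*√2 + 7*I)/(459217821414*√2 + 537717572759*I) ≈ 2.413e-7 - 4.3346e-10*I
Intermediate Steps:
Q(t) = t + I*√2 (Q(t) = √(-2) + t = I*√2 + t = t + I*√2)
T(l, g) = 18/(-3 + I*√2) (T(l, g) = 3*(6/(-3 + I*√2)) = 18/(-3 + I*√2))
1/((1/(-136) + (-18*T(-4, 6/1) + 1))² + 4137884) = 1/((1/(-136) + (-18*(-54/11 - 18*I*√2/11) + 1))² + 4137884) = 1/((-1/136 + ((972/11 + 324*I*√2/11) + 1))² + 4137884) = 1/((-1/136 + (983/11 + 324*I*√2/11))² + 4137884) = 1/((133677/1496 + 324*I*√2/11)² + 4137884) = 1/(4137884 + (133677/1496 + 324*I*√2/11)²)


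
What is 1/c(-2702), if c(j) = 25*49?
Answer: 1/1225 ≈ 0.00081633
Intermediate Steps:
c(j) = 1225
1/c(-2702) = 1/1225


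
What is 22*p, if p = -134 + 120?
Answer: -308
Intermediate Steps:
p = -14
22*p = 22*(-14) = -308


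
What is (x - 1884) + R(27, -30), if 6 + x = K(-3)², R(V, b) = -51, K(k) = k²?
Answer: -1860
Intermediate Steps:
x = 75 (x = -6 + ((-3)²)² = -6 + 9² = -6 + 81 = 75)
(x - 1884) + R(27, -30) = (75 - 1884) - 51 = -1809 - 51 = -1860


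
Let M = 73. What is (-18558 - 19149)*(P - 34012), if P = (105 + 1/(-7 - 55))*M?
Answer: 61597665009/62 ≈ 9.9351e+8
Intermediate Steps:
P = 475157/62 (P = (105 + 1/(-7 - 55))*73 = (105 + 1/(-62))*73 = (105 - 1/62)*73 = (6509/62)*73 = 475157/62 ≈ 7663.8)
(-18558 - 19149)*(P - 34012) = (-18558 - 19149)*(475157/62 - 34012) = -37707*(-1633587/62) = 61597665009/62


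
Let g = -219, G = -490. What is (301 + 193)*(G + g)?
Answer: -350246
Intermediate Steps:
(301 + 193)*(G + g) = (301 + 193)*(-490 - 219) = 494*(-709) = -350246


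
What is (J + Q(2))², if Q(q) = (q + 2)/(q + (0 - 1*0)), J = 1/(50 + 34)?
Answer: 28561/7056 ≈ 4.0478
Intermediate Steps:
J = 1/84 ≈ 0.011905
Q(q) = (2 + q)/q (Q(q) = (2 + q)/(q + (0 + 0)) = (2 + q)/(q + 0) = (2 + q)/q)
(J + Q(2))² = (1/84 + (2 + 2)/2)² = (1/84 + (½)*4)² = (1/84 + 2)² = (169/84)² = 28561/7056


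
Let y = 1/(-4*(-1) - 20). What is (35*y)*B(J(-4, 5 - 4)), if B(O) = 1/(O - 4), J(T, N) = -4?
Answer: 35/128 ≈ 0.27344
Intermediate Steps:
B(O) = 1/(-4 + O)
y = -1/16 (y = 1/(4 - 20) = 1/(-16) = -1/16 ≈ -0.062500)
(35*y)*B(J(-4, 5 - 4)) = (35*(-1/16))/(-4 - 4) = -35/16/(-8) = -35/16*(-1/8) = 35/128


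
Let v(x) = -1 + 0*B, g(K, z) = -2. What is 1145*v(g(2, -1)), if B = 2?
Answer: -1145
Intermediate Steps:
v(x) = -1 (v(x) = -1 + 0*2 = -1 + 0 = -1)
1145*v(g(2, -1)) = 1145*(-1) = -1145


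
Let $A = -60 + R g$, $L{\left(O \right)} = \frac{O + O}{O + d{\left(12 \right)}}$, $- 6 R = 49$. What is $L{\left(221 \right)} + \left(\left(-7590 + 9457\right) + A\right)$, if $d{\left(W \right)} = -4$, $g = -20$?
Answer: $\frac{1284013}{651} \approx 1972.4$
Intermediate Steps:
$R = - \frac{49}{6}$ ($R = \left(- \frac{1}{6}\right) 49 = - \frac{49}{6} \approx -8.1667$)
$L{\left(O \right)} = \frac{2 O}{-4 + O}$ ($L{\left(O \right)} = \frac{O + O}{O - 4} = \frac{2 O}{-4 + O}$)
$A = \frac{310}{3}$ ($A = -60 - - \frac{490}{3} = -60 + \frac{490}{3} = \frac{310}{3} \approx 103.33$)
$L{\left(221 \right)} + \left(\left(-7590 + 9457\right) + A\right) = 2 \cdot 221 \frac{1}{-4 + 221} + \left(\left(-7590 + 9457\right) + \frac{310}{3}\right) = 2 \cdot 221 \cdot \frac{1}{217} + \left(1867 + \frac{310}{3}\right) = 2 \cdot 221 \cdot \frac{1}{217} + \frac{5911}{3} = \frac{442}{217} + \frac{5911}{3} = \frac{1284013}{651}$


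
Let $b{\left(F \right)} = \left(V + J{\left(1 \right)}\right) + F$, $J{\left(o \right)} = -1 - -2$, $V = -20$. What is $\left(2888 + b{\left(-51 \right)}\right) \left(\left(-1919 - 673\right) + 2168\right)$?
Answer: $-1194832$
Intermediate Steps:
$J{\left(o \right)} = 1$ ($J{\left(o \right)} = -1 + 2 = 1$)
$b{\left(F \right)} = -19 + F$ ($b{\left(F \right)} = \left(-20 + 1\right) + F = -19 + F$)
$\left(2888 + b{\left(-51 \right)}\right) \left(\left(-1919 - 673\right) + 2168\right) = \left(2888 - 70\right) \left(\left(-1919 - 673\right) + 2168\right) = 2818 \left(-2592 + 2168\right) = 2818 \left(-424\right) = -1194832$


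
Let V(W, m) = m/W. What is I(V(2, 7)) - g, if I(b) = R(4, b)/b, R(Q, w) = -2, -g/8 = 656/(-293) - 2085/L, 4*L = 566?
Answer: -79149324/580433 ≈ -136.36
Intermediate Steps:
L = 283/2 (L = (1/4)*566 = 283/2 ≈ 141.50)
g = 11259664/82919 (g = -8*(656/(-293) - 2085/283/2) = -8*(656*(-1/293) - 2085*2/283) = -8*(-656/293 - 4170/283) = -8*(-1407458/82919) = 11259664/82919 ≈ 135.79)
I(b) = -2/b
I(V(2, 7)) - g = -2/(7/2) - 1*11259664/82919 = -2/(7*(1/2)) - 11259664/82919 = -2/7/2 - 11259664/82919 = -2*2/7 - 11259664/82919 = -4/7 - 11259664/82919 = -79149324/580433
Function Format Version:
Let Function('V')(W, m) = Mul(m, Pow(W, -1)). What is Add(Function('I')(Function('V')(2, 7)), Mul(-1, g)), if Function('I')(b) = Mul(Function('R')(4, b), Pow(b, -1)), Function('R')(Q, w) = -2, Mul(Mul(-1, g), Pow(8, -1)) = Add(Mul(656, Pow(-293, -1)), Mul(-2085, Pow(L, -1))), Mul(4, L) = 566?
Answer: Rational(-79149324, 580433) ≈ -136.36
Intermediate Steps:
L = Rational(283, 2) (L = Mul(Rational(1, 4), 566) = Rational(283, 2) ≈ 141.50)
g = Rational(11259664, 82919) (g = Mul(-8, Add(Mul(656, Pow(-293, -1)), Mul(-2085, Pow(Rational(283, 2), -1)))) = Mul(-8, Add(Mul(656, Rational(-1, 293)), Mul(-2085, Rational(2, 283)))) = Mul(-8, Add(Rational(-656, 293), Rational(-4170, 283))) = Mul(-8, Rational(-1407458, 82919)) = Rational(11259664, 82919) ≈ 135.79)
Function('I')(b) = Mul(-2, Pow(b, -1))
Add(Function('I')(Function('V')(2, 7)), Mul(-1, g)) = Add(Mul(-2, Pow(Mul(7, Pow(2, -1)), -1)), Mul(-1, Rational(11259664, 82919))) = Add(Mul(-2, Pow(Mul(7, Rational(1, 2)), -1)), Rational(-11259664, 82919)) = Add(Mul(-2, Pow(Rational(7, 2), -1)), Rational(-11259664, 82919)) = Add(Mul(-2, Rational(2, 7)), Rational(-11259664, 82919)) = Add(Rational(-4, 7), Rational(-11259664, 82919)) = Rational(-79149324, 580433)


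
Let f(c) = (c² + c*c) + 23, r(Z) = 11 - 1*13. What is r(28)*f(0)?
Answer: -46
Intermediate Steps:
r(Z) = -2 (r(Z) = 11 - 13 = -2)
f(c) = 23 + 2*c² (f(c) = (c² + c²) + 23 = 2*c² + 23 = 23 + 2*c²)
r(28)*f(0) = -2*(23 + 2*0²) = -2*(23 + 2*0) = -2*(23 + 0) = -2*23 = -46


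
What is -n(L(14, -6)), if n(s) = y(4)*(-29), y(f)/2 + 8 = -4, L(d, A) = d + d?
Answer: -696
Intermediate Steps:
L(d, A) = 2*d
y(f) = -24 (y(f) = -16 + 2*(-4) = -16 - 8 = -24)
n(s) = 696 (n(s) = -24*(-29) = 696)
-n(L(14, -6)) = -1*696 = -696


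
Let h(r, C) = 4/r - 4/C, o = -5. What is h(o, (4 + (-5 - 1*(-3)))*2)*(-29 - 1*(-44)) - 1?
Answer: -28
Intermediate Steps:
h(r, C) = -4/C + 4/r
h(o, (4 + (-5 - 1*(-3)))*2)*(-29 - 1*(-44)) - 1 = (-4*1/(2*(4 + (-5 - 1*(-3)))) + 4/(-5))*(-29 - 1*(-44)) - 1 = (-4*1/(2*(4 + (-5 + 3))) + 4*(-⅕))*(-29 + 44) - 1 = (-4*1/(2*(4 - 2)) - ⅘)*15 - 1 = (-4/(2*2) - ⅘)*15 - 1 = (-4/4 - ⅘)*15 - 1 = (-4*¼ - ⅘)*15 - 1 = (-1 - ⅘)*15 - 1 = -9/5*15 - 1 = -27 - 1 = -28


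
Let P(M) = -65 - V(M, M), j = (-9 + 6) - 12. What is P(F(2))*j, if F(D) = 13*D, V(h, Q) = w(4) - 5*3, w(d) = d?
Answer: 810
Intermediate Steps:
j = -15 (j = -3 - 12 = -15)
V(h, Q) = -11 (V(h, Q) = 4 - 5*3 = 4 - 15 = -11)
P(M) = -54 (P(M) = -65 - 1*(-11) = -65 + 11 = -54)
P(F(2))*j = -54*(-15) = 810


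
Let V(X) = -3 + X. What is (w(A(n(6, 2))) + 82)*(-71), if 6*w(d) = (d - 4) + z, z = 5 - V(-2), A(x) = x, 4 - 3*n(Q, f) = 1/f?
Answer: -212645/36 ≈ -5906.8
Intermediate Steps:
n(Q, f) = 4/3 - 1/(3*f)
z = 10 (z = 5 - (-3 - 2) = 5 - 1*(-5) = 5 + 5 = 10)
w(d) = 1 + d/6 (w(d) = ((d - 4) + 10)/6 = ((-4 + d) + 10)/6 = (6 + d)/6 = 1 + d/6)
(w(A(n(6, 2))) + 82)*(-71) = ((1 + ((1/3)*(-1 + 4*2)/2)/6) + 82)*(-71) = ((1 + ((1/3)*(1/2)*(-1 + 8))/6) + 82)*(-71) = ((1 + ((1/3)*(1/2)*7)/6) + 82)*(-71) = ((1 + (1/6)*(7/6)) + 82)*(-71) = ((1 + 7/36) + 82)*(-71) = (43/36 + 82)*(-71) = (2995/36)*(-71) = -212645/36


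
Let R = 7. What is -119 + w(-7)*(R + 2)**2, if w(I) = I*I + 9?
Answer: 4579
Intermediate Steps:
w(I) = 9 + I**2 (w(I) = I**2 + 9 = 9 + I**2)
-119 + w(-7)*(R + 2)**2 = -119 + (9 + (-7)**2)*(7 + 2)**2 = -119 + (9 + 49)*9**2 = -119 + 58*81 = -119 + 4698 = 4579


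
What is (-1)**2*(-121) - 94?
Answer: -215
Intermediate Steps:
(-1)**2*(-121) - 94 = 1*(-121) - 94 = -121 - 94 = -215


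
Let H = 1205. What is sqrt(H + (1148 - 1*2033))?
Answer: 8*sqrt(5) ≈ 17.889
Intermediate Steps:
sqrt(H + (1148 - 1*2033)) = sqrt(1205 + (1148 - 1*2033)) = sqrt(1205 + (1148 - 2033)) = sqrt(1205 - 885) = sqrt(320) = 8*sqrt(5)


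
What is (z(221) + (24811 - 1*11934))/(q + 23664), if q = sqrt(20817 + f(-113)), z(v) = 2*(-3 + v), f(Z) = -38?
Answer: 315038832/559964117 - 13313*sqrt(20779)/559964117 ≈ 0.55918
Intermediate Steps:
z(v) = -6 + 2*v
q = sqrt(20779) (q = sqrt(20817 - 38) = sqrt(20779) ≈ 144.15)
(z(221) + (24811 - 1*11934))/(q + 23664) = ((-6 + 2*221) + (24811 - 1*11934))/(sqrt(20779) + 23664) = ((-6 + 442) + (24811 - 11934))/(23664 + sqrt(20779)) = (436 + 12877)/(23664 + sqrt(20779)) = 13313/(23664 + sqrt(20779))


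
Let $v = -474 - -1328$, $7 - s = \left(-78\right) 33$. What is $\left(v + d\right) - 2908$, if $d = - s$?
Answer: $-4635$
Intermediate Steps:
$s = 2581$ ($s = 7 - \left(-78\right) 33 = 7 - -2574 = 7 + 2574 = 2581$)
$d = -2581$ ($d = \left(-1\right) 2581 = -2581$)
$v = 854$ ($v = -474 + 1328 = 854$)
$\left(v + d\right) - 2908 = \left(854 - 2581\right) - 2908 = -1727 - 2908 = -4635$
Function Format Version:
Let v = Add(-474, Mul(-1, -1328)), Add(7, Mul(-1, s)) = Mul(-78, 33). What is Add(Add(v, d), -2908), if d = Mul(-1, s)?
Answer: -4635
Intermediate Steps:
s = 2581 (s = Add(7, Mul(-1, Mul(-78, 33))) = Add(7, Mul(-1, -2574)) = Add(7, 2574) = 2581)
d = -2581 (d = Mul(-1, 2581) = -2581)
v = 854 (v = Add(-474, 1328) = 854)
Add(Add(v, d), -2908) = Add(Add(854, -2581), -2908) = Add(-1727, -2908) = -4635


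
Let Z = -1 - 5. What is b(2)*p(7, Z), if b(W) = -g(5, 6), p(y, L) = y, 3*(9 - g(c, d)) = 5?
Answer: -154/3 ≈ -51.333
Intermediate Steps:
g(c, d) = 22/3 (g(c, d) = 9 - ⅓*5 = 9 - 5/3 = 22/3)
Z = -6
b(W) = -22/3 (b(W) = -1*22/3 = -22/3)
b(2)*p(7, Z) = -22/3*7 = -154/3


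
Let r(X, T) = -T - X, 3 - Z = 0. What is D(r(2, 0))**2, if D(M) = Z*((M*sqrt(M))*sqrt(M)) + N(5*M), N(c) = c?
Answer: 4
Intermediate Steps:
Z = 3 (Z = 3 - 1*0 = 3 + 0 = 3)
D(M) = 3*M**2 + 5*M (D(M) = 3*((M*sqrt(M))*sqrt(M)) + 5*M = 3*(M**(3/2)*sqrt(M)) + 5*M = 3*M**2 + 5*M)
D(r(2, 0))**2 = ((-1*0 - 1*2)*(5 + 3*(-1*0 - 1*2)))**2 = ((0 - 2)*(5 + 3*(0 - 2)))**2 = (-2*(5 + 3*(-2)))**2 = (-2*(5 - 6))**2 = (-2*(-1))**2 = 2**2 = 4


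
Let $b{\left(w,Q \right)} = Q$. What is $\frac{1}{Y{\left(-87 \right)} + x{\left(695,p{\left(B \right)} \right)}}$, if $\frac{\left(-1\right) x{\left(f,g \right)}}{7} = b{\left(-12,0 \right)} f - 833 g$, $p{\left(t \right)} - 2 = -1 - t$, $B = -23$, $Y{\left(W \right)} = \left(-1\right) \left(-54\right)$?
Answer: $\frac{1}{139998} \approx 7.143 \cdot 10^{-6}$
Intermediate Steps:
$Y{\left(W \right)} = 54$
$p{\left(t \right)} = 1 - t$ ($p{\left(t \right)} = 2 - \left(1 + t\right) = 1 - t$)
$x{\left(f,g \right)} = 5831 g$ ($x{\left(f,g \right)} = - 7 \left(0 f - 833 g\right) = - 7 \left(0 - 833 g\right) = - 7 \left(- 833 g\right) = 5831 g$)
$\frac{1}{Y{\left(-87 \right)} + x{\left(695,p{\left(B \right)} \right)}} = \frac{1}{54 + 5831 \left(1 - -23\right)} = \frac{1}{54 + 5831 \left(1 + 23\right)} = \frac{1}{54 + 5831 \cdot 24} = \frac{1}{54 + 139944} = \frac{1}{139998}$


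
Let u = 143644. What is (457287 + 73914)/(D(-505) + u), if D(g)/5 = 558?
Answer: 531201/146434 ≈ 3.6276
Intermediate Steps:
D(g) = 2790 (D(g) = 5*558 = 2790)
(457287 + 73914)/(D(-505) + u) = (457287 + 73914)/(2790 + 143644) = 531201/146434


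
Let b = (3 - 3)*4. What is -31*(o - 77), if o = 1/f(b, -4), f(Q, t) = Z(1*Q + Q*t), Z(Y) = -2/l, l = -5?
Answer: 4619/2 ≈ 2309.5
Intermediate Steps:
Z(Y) = ⅖ (Z(Y) = -2/(-5) = -2*(-⅕) = ⅖)
b = 0 (b = 0*4 = 0)
f(Q, t) = ⅖
o = 5/2 (o = 1/(⅖) = 5/2 ≈ 2.5000)
-31*(o - 77) = -31*(5/2 - 77) = -31*(-149/2) = 4619/2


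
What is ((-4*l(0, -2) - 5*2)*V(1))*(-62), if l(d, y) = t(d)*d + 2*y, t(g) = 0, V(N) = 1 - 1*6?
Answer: 1860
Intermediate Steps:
V(N) = -5 (V(N) = 1 - 6 = -5)
l(d, y) = 2*y (l(d, y) = 0*d + 2*y = 0 + 2*y = 2*y)
((-4*l(0, -2) - 5*2)*V(1))*(-62) = ((-8*(-2) - 5*2)*(-5))*(-62) = ((-4*(-4) - 10)*(-5))*(-62) = ((16 - 10)*(-5))*(-62) = (6*(-5))*(-62) = -30*(-62) = 1860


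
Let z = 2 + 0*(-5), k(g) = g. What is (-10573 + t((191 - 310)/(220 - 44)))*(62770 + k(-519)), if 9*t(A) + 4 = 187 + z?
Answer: -5912101972/9 ≈ -6.5690e+8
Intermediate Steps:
z = 2 (z = 2 + 0 = 2)
t(A) = 185/9 (t(A) = -4/9 + (187 + 2)/9 = -4/9 + (⅑)*189 = -4/9 + 21 = 185/9)
(-10573 + t((191 - 310)/(220 - 44)))*(62770 + k(-519)) = (-10573 + 185/9)*(62770 - 519) = -94972/9*62251 = -5912101972/9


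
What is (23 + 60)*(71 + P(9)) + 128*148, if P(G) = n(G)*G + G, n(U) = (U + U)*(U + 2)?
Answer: 173490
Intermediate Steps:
n(U) = 2*U*(2 + U) (n(U) = (2*U)*(2 + U) = 2*U*(2 + U))
P(G) = G + 2*G²*(2 + G) (P(G) = (2*G*(2 + G))*G + G = 2*G²*(2 + G) + G = G + 2*G²*(2 + G))
(23 + 60)*(71 + P(9)) + 128*148 = (23 + 60)*(71 + 9*(1 + 2*9*(2 + 9))) + 128*148 = 83*(71 + 9*(1 + 2*9*11)) + 18944 = 83*(71 + 9*(1 + 198)) + 18944 = 83*(71 + 9*199) + 18944 = 83*(71 + 1791) + 18944 = 83*1862 + 18944 = 154546 + 18944 = 173490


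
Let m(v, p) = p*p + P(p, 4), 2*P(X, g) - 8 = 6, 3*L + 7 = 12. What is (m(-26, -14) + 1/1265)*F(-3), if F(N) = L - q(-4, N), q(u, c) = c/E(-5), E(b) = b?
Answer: 4108736/18975 ≈ 216.53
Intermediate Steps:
L = 5/3 (L = -7/3 + (⅓)*12 = -7/3 + 4 = 5/3 ≈ 1.6667)
P(X, g) = 7 (P(X, g) = 4 + (½)*6 = 4 + 3 = 7)
q(u, c) = -c/5 (q(u, c) = c/(-5) = c*(-⅕) = -c/5)
m(v, p) = 7 + p² (m(v, p) = p*p + 7 = p² + 7 = 7 + p²)
F(N) = 5/3 + N/5 (F(N) = 5/3 - (-1)*N/5 = 5/3 + N/5)
(m(-26, -14) + 1/1265)*F(-3) = ((7 + (-14)²) + 1/1265)*(5/3 + (⅕)*(-3)) = ((7 + 196) + 1/1265)*(5/3 - ⅗) = (203 + 1/1265)*(16/15) = (256796/1265)*(16/15) = 4108736/18975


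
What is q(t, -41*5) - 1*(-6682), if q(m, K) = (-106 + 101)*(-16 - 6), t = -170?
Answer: 6792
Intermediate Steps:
q(m, K) = 110 (q(m, K) = -5*(-22) = 110)
q(t, -41*5) - 1*(-6682) = 110 - 1*(-6682) = 110 + 6682 = 6792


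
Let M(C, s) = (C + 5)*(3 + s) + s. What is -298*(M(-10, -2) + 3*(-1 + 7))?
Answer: -3278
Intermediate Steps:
M(C, s) = s + (3 + s)*(5 + C) (M(C, s) = (5 + C)*(3 + s) + s = (3 + s)*(5 + C) + s = s + (3 + s)*(5 + C))
-298*(M(-10, -2) + 3*(-1 + 7)) = -298*((15 + 3*(-10) + 6*(-2) - 10*(-2)) + 3*(-1 + 7)) = -298*((15 - 30 - 12 + 20) + 3*6) = -298*(-7 + 18) = -298*11 = -3278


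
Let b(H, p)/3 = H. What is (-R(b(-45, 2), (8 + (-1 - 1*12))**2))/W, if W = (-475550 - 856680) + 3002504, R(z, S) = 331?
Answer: -331/1670274 ≈ -0.00019817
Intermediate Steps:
b(H, p) = 3*H
W = 1670274 (W = -1332230 + 3002504 = 1670274)
(-R(b(-45, 2), (8 + (-1 - 1*12))**2))/W = -1*331/1670274 = -331*1/1670274 = -331/1670274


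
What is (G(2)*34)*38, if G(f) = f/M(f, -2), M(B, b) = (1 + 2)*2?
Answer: 1292/3 ≈ 430.67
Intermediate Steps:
M(B, b) = 6 (M(B, b) = 3*2 = 6)
G(f) = f/6
(G(2)*34)*38 = (((⅙)*2)*34)*38 = ((⅓)*34)*38 = (34/3)*38 = 1292/3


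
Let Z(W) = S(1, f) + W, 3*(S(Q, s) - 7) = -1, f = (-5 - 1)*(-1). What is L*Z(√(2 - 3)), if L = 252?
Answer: 1680 + 252*I ≈ 1680.0 + 252.0*I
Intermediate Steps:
f = 6 (f = -6*(-1) = 6)
S(Q, s) = 20/3 (S(Q, s) = 7 + (⅓)*(-1) = 7 - ⅓ = 20/3)
Z(W) = 20/3 + W
L*Z(√(2 - 3)) = 252*(20/3 + √(2 - 3)) = 252*(20/3 + √(-1)) = 252*(20/3 + I) = 1680 + 252*I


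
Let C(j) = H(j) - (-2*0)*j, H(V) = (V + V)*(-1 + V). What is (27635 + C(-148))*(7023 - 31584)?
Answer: -1761981579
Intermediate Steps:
H(V) = 2*V*(-1 + V) (H(V) = (2*V)*(-1 + V) = 2*V*(-1 + V))
C(j) = 2*j*(-1 + j) (C(j) = 2*j*(-1 + j) - (-2*0)*j = 2*j*(-1 + j) - 0*j = 2*j*(-1 + j) - 1*0 = 2*j*(-1 + j) + 0 = 2*j*(-1 + j))
(27635 + C(-148))*(7023 - 31584) = (27635 + 2*(-148)*(-1 - 148))*(7023 - 31584) = (27635 + 2*(-148)*(-149))*(-24561) = (27635 + 44104)*(-24561) = 71739*(-24561) = -1761981579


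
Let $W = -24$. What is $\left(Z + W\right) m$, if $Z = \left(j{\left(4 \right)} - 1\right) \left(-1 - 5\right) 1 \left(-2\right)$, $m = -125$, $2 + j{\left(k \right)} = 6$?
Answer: $-1500$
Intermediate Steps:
$j{\left(k \right)} = 4$ ($j{\left(k \right)} = -2 + 6 = 4$)
$Z = 36$ ($Z = \left(4 - 1\right) \left(-1 - 5\right) 1 \left(-2\right) = 3 \left(-6\right) 1 \left(-2\right) = \left(-18\right) 1 \left(-2\right) = \left(-18\right) \left(-2\right) = 36$)
$\left(Z + W\right) m = \left(36 - 24\right) \left(-125\right) = 12 \left(-125\right) = -1500$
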